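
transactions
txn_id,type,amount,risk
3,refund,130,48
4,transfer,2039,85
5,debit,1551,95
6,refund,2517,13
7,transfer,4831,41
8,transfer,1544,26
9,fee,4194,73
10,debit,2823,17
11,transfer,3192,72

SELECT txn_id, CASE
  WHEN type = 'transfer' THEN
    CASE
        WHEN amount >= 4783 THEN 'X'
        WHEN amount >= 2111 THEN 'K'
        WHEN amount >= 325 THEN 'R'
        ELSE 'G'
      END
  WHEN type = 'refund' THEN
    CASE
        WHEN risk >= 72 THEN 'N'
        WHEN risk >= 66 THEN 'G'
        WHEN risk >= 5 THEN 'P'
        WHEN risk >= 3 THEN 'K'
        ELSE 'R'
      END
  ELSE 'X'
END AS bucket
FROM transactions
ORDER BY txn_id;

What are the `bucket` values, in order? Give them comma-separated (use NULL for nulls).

P, R, X, P, X, R, X, X, K

txn_id=3: type='refund' → inner[risk >= 5] → P
txn_id=4: type='transfer' → inner[amount >= 325] → R
txn_id=5: type='debit' → outer ELSE → X
txn_id=6: type='refund' → inner[risk >= 5] → P
txn_id=7: type='transfer' → inner[amount >= 4783] → X
txn_id=8: type='transfer' → inner[amount >= 325] → R
txn_id=9: type='fee' → outer ELSE → X
txn_id=10: type='debit' → outer ELSE → X
txn_id=11: type='transfer' → inner[amount >= 2111] → K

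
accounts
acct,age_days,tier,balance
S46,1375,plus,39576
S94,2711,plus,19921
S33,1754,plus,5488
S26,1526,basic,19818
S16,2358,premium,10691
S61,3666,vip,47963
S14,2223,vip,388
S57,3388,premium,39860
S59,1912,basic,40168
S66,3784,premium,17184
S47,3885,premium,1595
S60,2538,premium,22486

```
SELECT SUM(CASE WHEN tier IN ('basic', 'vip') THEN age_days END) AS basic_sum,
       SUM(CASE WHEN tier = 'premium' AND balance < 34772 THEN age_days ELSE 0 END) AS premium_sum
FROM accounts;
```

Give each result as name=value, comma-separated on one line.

basic_sum=9327, premium_sum=12565

[basic_sum: tier IN ('basic', 'vip')]
acct=S46: ✗
acct=S94: ✗
acct=S33: ✗
acct=S26: ✓ → 1526
acct=S16: ✗
acct=S61: ✓ → 3666
acct=S14: ✓ → 2223
acct=S57: ✗
acct=S59: ✓ → 1912
acct=S66: ✗
acct=S47: ✗
acct=S60: ✗
basic_sum = 1526 + 3666 + 2223 + 1912 = 9327
—
[premium_sum: tier = 'premium' AND balance < 34772]
acct=S46: ✗
acct=S94: ✗
acct=S33: ✗
acct=S26: ✗
acct=S16: ✓ → 2358
acct=S61: ✗
acct=S14: ✗
acct=S57: ✗
acct=S59: ✗
acct=S66: ✓ → 3784
acct=S47: ✓ → 3885
acct=S60: ✓ → 2538
premium_sum = 2358 + 3784 + 3885 + 2538 = 12565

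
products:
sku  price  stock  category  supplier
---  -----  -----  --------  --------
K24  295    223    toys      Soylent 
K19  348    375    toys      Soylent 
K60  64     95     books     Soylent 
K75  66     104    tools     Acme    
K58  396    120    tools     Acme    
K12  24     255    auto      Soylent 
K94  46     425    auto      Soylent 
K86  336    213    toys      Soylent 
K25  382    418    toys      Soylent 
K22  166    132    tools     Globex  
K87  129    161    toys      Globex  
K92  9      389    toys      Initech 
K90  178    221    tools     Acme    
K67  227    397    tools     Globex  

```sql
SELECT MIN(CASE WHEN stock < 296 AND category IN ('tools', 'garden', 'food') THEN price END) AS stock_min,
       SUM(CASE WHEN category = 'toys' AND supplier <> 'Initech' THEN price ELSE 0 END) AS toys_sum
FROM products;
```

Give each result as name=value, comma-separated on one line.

[stock_min: stock < 296 AND category IN ('tools', 'garden', 'food')]
sku=K24: ✗
sku=K19: ✗
sku=K60: ✗
sku=K75: ✓ → 66
sku=K58: ✓ → 396
sku=K12: ✗
sku=K94: ✗
sku=K86: ✗
sku=K25: ✗
sku=K22: ✓ → 166
sku=K87: ✗
sku=K92: ✗
sku=K90: ✓ → 178
sku=K67: ✗
stock_min = MIN(66, 396, 166, 178) = 66
—
[toys_sum: category = 'toys' AND supplier <> 'Initech']
sku=K24: ✓ → 295
sku=K19: ✓ → 348
sku=K60: ✗
sku=K75: ✗
sku=K58: ✗
sku=K12: ✗
sku=K94: ✗
sku=K86: ✓ → 336
sku=K25: ✓ → 382
sku=K22: ✗
sku=K87: ✓ → 129
sku=K92: ✗
sku=K90: ✗
sku=K67: ✗
toys_sum = 295 + 348 + 336 + 382 + 129 = 1490

stock_min=66, toys_sum=1490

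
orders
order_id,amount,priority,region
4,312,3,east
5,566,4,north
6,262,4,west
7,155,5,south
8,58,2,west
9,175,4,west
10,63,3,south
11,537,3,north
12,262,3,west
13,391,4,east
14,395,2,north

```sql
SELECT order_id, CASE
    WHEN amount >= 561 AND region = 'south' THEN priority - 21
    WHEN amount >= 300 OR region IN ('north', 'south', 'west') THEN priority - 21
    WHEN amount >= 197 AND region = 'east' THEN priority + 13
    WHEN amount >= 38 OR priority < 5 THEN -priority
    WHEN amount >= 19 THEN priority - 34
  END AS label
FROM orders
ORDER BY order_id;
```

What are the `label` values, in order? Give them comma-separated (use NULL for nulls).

-18, -17, -17, -16, -19, -17, -18, -18, -18, -17, -19

order_id=4: amount >= 300 OR region IN ('north', 'south', 'west') → -18
order_id=5: amount >= 300 OR region IN ('north', 'south', 'west') → -17
order_id=6: amount >= 300 OR region IN ('north', 'south', 'west') → -17
order_id=7: amount >= 300 OR region IN ('north', 'south', 'west') → -16
order_id=8: amount >= 300 OR region IN ('north', 'south', 'west') → -19
order_id=9: amount >= 300 OR region IN ('north', 'south', 'west') → -17
order_id=10: amount >= 300 OR region IN ('north', 'south', 'west') → -18
order_id=11: amount >= 300 OR region IN ('north', 'south', 'west') → -18
order_id=12: amount >= 300 OR region IN ('north', 'south', 'west') → -18
order_id=13: amount >= 300 OR region IN ('north', 'south', 'west') → -17
order_id=14: amount >= 300 OR region IN ('north', 'south', 'west') → -19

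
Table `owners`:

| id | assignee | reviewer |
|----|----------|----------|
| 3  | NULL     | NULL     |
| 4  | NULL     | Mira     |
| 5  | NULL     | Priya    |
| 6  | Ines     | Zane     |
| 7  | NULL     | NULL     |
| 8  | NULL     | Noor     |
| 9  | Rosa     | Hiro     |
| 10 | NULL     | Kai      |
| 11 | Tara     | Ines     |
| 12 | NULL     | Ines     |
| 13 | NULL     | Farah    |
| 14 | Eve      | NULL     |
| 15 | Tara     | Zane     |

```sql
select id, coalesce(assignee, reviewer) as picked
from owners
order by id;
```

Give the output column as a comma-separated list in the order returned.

NULL, Mira, Priya, Ines, NULL, Noor, Rosa, Kai, Tara, Ines, Farah, Eve, Tara

id=3: assignee=NULL, reviewer=NULL (all NULL) → NULL
id=4: assignee=NULL, reviewer=Mira → Mira
id=5: assignee=NULL, reviewer=Priya → Priya
id=6: assignee=Ines → Ines
id=7: assignee=NULL, reviewer=NULL (all NULL) → NULL
id=8: assignee=NULL, reviewer=Noor → Noor
id=9: assignee=Rosa → Rosa
id=10: assignee=NULL, reviewer=Kai → Kai
id=11: assignee=Tara → Tara
id=12: assignee=NULL, reviewer=Ines → Ines
id=13: assignee=NULL, reviewer=Farah → Farah
id=14: assignee=Eve → Eve
id=15: assignee=Tara → Tara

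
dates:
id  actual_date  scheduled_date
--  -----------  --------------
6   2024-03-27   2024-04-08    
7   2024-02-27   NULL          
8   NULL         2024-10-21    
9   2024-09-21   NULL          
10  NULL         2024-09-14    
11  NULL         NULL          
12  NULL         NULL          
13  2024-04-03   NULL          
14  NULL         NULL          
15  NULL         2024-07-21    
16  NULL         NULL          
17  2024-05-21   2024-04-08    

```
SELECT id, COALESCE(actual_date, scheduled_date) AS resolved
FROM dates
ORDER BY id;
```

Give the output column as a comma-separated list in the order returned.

2024-03-27, 2024-02-27, 2024-10-21, 2024-09-21, 2024-09-14, NULL, NULL, 2024-04-03, NULL, 2024-07-21, NULL, 2024-05-21

id=6: actual_date=2024-03-27 → 2024-03-27
id=7: actual_date=2024-02-27 → 2024-02-27
id=8: actual_date=NULL, scheduled_date=2024-10-21 → 2024-10-21
id=9: actual_date=2024-09-21 → 2024-09-21
id=10: actual_date=NULL, scheduled_date=2024-09-14 → 2024-09-14
id=11: actual_date=NULL, scheduled_date=NULL (all NULL) → NULL
id=12: actual_date=NULL, scheduled_date=NULL (all NULL) → NULL
id=13: actual_date=2024-04-03 → 2024-04-03
id=14: actual_date=NULL, scheduled_date=NULL (all NULL) → NULL
id=15: actual_date=NULL, scheduled_date=2024-07-21 → 2024-07-21
id=16: actual_date=NULL, scheduled_date=NULL (all NULL) → NULL
id=17: actual_date=2024-05-21 → 2024-05-21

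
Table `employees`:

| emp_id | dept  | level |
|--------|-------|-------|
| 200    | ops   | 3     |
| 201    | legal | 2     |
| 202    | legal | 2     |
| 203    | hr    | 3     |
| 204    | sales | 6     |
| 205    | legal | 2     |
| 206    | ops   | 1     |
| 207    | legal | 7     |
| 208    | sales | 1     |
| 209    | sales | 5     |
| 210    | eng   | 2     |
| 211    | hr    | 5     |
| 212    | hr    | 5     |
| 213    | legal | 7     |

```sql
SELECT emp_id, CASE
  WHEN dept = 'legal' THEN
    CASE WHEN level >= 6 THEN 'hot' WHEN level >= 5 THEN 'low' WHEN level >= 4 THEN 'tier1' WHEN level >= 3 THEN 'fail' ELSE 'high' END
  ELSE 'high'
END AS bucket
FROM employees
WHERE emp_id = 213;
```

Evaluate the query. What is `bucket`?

hot

emp_id = 213: dept=legal, level=7.
dept='legal' → inner[level >= 6] → hot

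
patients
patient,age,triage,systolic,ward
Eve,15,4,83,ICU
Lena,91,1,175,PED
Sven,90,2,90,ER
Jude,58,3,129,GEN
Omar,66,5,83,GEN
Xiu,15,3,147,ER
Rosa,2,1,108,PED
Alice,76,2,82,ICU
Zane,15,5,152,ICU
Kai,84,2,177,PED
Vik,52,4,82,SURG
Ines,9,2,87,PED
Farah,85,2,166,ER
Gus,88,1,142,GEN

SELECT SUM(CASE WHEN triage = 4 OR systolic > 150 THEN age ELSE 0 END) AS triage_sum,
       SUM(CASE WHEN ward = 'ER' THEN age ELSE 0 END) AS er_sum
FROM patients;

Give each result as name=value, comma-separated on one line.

[triage_sum: triage = 4 OR systolic > 150]
patient=Eve: ✓ → 15
patient=Lena: ✓ → 91
patient=Sven: ✗
patient=Jude: ✗
patient=Omar: ✗
patient=Xiu: ✗
patient=Rosa: ✗
patient=Alice: ✗
patient=Zane: ✓ → 15
patient=Kai: ✓ → 84
patient=Vik: ✓ → 52
patient=Ines: ✗
patient=Farah: ✓ → 85
patient=Gus: ✗
triage_sum = 15 + 91 + 15 + 84 + 52 + 85 = 342
—
[er_sum: ward = 'ER']
patient=Eve: ✗
patient=Lena: ✗
patient=Sven: ✓ → 90
patient=Jude: ✗
patient=Omar: ✗
patient=Xiu: ✓ → 15
patient=Rosa: ✗
patient=Alice: ✗
patient=Zane: ✗
patient=Kai: ✗
patient=Vik: ✗
patient=Ines: ✗
patient=Farah: ✓ → 85
patient=Gus: ✗
er_sum = 90 + 15 + 85 = 190

triage_sum=342, er_sum=190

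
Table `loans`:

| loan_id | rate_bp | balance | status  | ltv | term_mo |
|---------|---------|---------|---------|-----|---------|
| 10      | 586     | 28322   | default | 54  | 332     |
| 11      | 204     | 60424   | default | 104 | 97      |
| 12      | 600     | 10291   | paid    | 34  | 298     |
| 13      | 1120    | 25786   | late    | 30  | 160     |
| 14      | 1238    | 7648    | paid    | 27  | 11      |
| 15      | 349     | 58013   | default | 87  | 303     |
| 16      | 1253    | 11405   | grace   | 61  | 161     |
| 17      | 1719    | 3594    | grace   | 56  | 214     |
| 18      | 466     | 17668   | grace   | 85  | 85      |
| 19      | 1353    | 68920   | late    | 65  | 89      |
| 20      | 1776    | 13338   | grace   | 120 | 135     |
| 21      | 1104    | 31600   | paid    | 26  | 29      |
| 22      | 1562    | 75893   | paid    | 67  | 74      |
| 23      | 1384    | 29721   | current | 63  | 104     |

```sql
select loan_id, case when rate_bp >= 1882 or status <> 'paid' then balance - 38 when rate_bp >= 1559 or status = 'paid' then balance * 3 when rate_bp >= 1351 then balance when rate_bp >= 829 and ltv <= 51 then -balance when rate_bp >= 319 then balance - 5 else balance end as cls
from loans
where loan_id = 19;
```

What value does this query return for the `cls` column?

68882

loan_id = 19: rate_bp=1353, balance=68920, status=late, ltv=65, term_mo=89.
rate_bp >= 1882 or status <> 'paid' → true → 68882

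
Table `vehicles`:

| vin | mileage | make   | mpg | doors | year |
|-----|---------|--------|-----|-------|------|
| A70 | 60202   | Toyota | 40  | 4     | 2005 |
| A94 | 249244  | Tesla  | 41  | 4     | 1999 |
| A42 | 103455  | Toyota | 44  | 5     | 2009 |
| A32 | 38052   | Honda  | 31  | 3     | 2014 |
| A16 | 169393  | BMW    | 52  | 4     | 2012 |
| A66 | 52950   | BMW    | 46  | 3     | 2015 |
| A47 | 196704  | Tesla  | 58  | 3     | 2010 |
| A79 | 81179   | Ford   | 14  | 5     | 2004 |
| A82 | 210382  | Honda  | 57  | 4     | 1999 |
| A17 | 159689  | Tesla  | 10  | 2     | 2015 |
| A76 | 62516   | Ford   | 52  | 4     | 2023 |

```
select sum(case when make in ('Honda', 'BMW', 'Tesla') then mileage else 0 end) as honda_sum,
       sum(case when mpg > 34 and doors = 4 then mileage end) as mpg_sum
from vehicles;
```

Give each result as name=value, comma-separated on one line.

[honda_sum: make in ('Honda', 'BMW', 'Tesla')]
vin=A70: ✗
vin=A94: ✓ → 249244
vin=A42: ✗
vin=A32: ✓ → 38052
vin=A16: ✓ → 169393
vin=A66: ✓ → 52950
vin=A47: ✓ → 196704
vin=A79: ✗
vin=A82: ✓ → 210382
vin=A17: ✓ → 159689
vin=A76: ✗
honda_sum = 249244 + 38052 + 169393 + 52950 + 196704 + 210382 + 159689 = 1076414
—
[mpg_sum: mpg > 34 and doors = 4]
vin=A70: ✓ → 60202
vin=A94: ✓ → 249244
vin=A42: ✗
vin=A32: ✗
vin=A16: ✓ → 169393
vin=A66: ✗
vin=A47: ✗
vin=A79: ✗
vin=A82: ✓ → 210382
vin=A17: ✗
vin=A76: ✓ → 62516
mpg_sum = 60202 + 249244 + 169393 + 210382 + 62516 = 751737

honda_sum=1076414, mpg_sum=751737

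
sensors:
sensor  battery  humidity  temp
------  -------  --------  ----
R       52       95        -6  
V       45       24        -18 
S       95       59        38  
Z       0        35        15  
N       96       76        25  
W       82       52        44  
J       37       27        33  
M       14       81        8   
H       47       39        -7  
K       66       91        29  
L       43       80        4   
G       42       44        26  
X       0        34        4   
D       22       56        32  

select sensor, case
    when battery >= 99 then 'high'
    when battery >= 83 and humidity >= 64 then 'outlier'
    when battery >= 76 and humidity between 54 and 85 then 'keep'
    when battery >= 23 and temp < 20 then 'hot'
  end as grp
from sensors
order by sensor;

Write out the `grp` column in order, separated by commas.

sensor=D: (no match → NULL) → NULL
sensor=G: (no match → NULL) → NULL
sensor=H: battery >= 23 and temp < 20 → hot
sensor=J: (no match → NULL) → NULL
sensor=K: (no match → NULL) → NULL
sensor=L: battery >= 23 and temp < 20 → hot
sensor=M: (no match → NULL) → NULL
sensor=N: battery >= 83 and humidity >= 64 → outlier
sensor=R: battery >= 23 and temp < 20 → hot
sensor=S: battery >= 76 and humidity between 54 and 85 → keep
sensor=V: battery >= 23 and temp < 20 → hot
sensor=W: (no match → NULL) → NULL
sensor=X: (no match → NULL) → NULL
sensor=Z: (no match → NULL) → NULL

NULL, NULL, hot, NULL, NULL, hot, NULL, outlier, hot, keep, hot, NULL, NULL, NULL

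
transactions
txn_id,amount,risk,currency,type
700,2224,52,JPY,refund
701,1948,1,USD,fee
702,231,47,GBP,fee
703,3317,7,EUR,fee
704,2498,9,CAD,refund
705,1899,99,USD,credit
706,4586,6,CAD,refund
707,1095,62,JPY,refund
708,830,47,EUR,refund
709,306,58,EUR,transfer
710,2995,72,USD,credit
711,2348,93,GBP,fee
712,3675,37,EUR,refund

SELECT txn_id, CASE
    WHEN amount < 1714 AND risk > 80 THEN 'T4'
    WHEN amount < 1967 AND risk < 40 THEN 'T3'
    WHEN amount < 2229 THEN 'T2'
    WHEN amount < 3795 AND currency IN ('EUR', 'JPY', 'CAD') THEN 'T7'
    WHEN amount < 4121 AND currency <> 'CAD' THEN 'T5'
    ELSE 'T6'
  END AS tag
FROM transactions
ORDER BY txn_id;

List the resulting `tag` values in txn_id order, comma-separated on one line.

txn_id=700: amount < 2229 → T2
txn_id=701: amount < 1967 AND risk < 40 → T3
txn_id=702: amount < 2229 → T2
txn_id=703: amount < 3795 AND currency IN ('EUR', 'JPY', 'CAD') → T7
txn_id=704: amount < 3795 AND currency IN ('EUR', 'JPY', 'CAD') → T7
txn_id=705: amount < 2229 → T2
txn_id=706: ELSE → T6
txn_id=707: amount < 2229 → T2
txn_id=708: amount < 2229 → T2
txn_id=709: amount < 2229 → T2
txn_id=710: amount < 4121 AND currency <> 'CAD' → T5
txn_id=711: amount < 4121 AND currency <> 'CAD' → T5
txn_id=712: amount < 3795 AND currency IN ('EUR', 'JPY', 'CAD') → T7

T2, T3, T2, T7, T7, T2, T6, T2, T2, T2, T5, T5, T7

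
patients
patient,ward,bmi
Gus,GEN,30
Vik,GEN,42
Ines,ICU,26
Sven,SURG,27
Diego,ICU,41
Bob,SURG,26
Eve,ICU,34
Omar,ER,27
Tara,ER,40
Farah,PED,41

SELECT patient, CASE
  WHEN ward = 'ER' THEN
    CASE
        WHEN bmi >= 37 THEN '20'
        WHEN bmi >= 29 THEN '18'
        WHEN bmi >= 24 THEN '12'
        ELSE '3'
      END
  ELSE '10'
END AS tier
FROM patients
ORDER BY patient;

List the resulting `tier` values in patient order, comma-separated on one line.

10, 10, 10, 10, 10, 10, 12, 10, 20, 10

patient=Bob: ward='SURG' → outer ELSE → 10
patient=Diego: ward='ICU' → outer ELSE → 10
patient=Eve: ward='ICU' → outer ELSE → 10
patient=Farah: ward='PED' → outer ELSE → 10
patient=Gus: ward='GEN' → outer ELSE → 10
patient=Ines: ward='ICU' → outer ELSE → 10
patient=Omar: ward='ER' → inner[bmi >= 24] → 12
patient=Sven: ward='SURG' → outer ELSE → 10
patient=Tara: ward='ER' → inner[bmi >= 37] → 20
patient=Vik: ward='GEN' → outer ELSE → 10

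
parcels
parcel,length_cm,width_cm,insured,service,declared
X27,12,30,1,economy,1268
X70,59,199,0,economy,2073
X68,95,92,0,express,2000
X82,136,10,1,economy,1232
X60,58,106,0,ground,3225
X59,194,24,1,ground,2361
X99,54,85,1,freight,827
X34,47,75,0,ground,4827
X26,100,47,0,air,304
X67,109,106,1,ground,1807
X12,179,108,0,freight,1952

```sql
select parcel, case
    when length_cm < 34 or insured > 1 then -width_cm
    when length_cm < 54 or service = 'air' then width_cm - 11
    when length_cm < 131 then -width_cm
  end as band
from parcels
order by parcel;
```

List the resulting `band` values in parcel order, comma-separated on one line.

parcel=X12: (no match → NULL) → NULL
parcel=X26: length_cm < 54 or service = 'air' → 36
parcel=X27: length_cm < 34 or insured > 1 → -30
parcel=X34: length_cm < 54 or service = 'air' → 64
parcel=X59: (no match → NULL) → NULL
parcel=X60: length_cm < 131 → -106
parcel=X67: length_cm < 131 → -106
parcel=X68: length_cm < 131 → -92
parcel=X70: length_cm < 131 → -199
parcel=X82: (no match → NULL) → NULL
parcel=X99: length_cm < 131 → -85

NULL, 36, -30, 64, NULL, -106, -106, -92, -199, NULL, -85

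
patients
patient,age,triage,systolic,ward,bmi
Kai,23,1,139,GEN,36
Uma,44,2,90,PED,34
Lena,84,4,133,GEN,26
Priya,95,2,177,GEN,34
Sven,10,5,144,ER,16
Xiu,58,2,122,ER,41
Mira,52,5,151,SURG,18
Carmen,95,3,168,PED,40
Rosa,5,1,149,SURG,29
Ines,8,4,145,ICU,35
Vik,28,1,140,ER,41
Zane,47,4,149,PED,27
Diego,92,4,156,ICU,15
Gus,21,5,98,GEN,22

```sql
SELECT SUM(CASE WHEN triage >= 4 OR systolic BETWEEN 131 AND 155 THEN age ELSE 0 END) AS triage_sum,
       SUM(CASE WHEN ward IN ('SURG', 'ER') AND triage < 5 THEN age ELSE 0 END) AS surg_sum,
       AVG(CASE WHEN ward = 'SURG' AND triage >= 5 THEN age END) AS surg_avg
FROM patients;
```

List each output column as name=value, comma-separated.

[triage_sum: triage >= 4 OR systolic BETWEEN 131 AND 155]
patient=Kai: ✓ → 23
patient=Uma: ✗
patient=Lena: ✓ → 84
patient=Priya: ✗
patient=Sven: ✓ → 10
patient=Xiu: ✗
patient=Mira: ✓ → 52
patient=Carmen: ✗
patient=Rosa: ✓ → 5
patient=Ines: ✓ → 8
patient=Vik: ✓ → 28
patient=Zane: ✓ → 47
patient=Diego: ✓ → 92
patient=Gus: ✓ → 21
triage_sum = 23 + 84 + 10 + 52 + 5 + 8 + 28 + 47 + 92 + 21 = 370
—
[surg_sum: ward IN ('SURG', 'ER') AND triage < 5]
patient=Kai: ✗
patient=Uma: ✗
patient=Lena: ✗
patient=Priya: ✗
patient=Sven: ✗
patient=Xiu: ✓ → 58
patient=Mira: ✗
patient=Carmen: ✗
patient=Rosa: ✓ → 5
patient=Ines: ✗
patient=Vik: ✓ → 28
patient=Zane: ✗
patient=Diego: ✗
patient=Gus: ✗
surg_sum = 58 + 5 + 28 = 91
—
[surg_avg: ward = 'SURG' AND triage >= 5]
patient=Kai: ✗
patient=Uma: ✗
patient=Lena: ✗
patient=Priya: ✗
patient=Sven: ✗
patient=Xiu: ✗
patient=Mira: ✓ → 52
patient=Carmen: ✗
patient=Rosa: ✗
patient=Ines: ✗
patient=Vik: ✗
patient=Zane: ✗
patient=Diego: ✗
patient=Gus: ✗
surg_avg = 52

triage_sum=370, surg_sum=91, surg_avg=52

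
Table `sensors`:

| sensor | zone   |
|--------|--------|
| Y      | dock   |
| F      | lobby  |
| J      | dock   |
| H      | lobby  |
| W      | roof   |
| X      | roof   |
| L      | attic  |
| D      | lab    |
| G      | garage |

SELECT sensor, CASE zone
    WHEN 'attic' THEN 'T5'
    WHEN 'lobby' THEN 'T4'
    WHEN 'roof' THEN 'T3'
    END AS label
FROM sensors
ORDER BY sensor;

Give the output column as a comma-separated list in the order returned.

NULL, T4, NULL, T4, NULL, T5, T3, T3, NULL

sensor=D: (no match → NULL) → NULL
sensor=F: zone='lobby' → T4
sensor=G: (no match → NULL) → NULL
sensor=H: zone='lobby' → T4
sensor=J: (no match → NULL) → NULL
sensor=L: zone='attic' → T5
sensor=W: zone='roof' → T3
sensor=X: zone='roof' → T3
sensor=Y: (no match → NULL) → NULL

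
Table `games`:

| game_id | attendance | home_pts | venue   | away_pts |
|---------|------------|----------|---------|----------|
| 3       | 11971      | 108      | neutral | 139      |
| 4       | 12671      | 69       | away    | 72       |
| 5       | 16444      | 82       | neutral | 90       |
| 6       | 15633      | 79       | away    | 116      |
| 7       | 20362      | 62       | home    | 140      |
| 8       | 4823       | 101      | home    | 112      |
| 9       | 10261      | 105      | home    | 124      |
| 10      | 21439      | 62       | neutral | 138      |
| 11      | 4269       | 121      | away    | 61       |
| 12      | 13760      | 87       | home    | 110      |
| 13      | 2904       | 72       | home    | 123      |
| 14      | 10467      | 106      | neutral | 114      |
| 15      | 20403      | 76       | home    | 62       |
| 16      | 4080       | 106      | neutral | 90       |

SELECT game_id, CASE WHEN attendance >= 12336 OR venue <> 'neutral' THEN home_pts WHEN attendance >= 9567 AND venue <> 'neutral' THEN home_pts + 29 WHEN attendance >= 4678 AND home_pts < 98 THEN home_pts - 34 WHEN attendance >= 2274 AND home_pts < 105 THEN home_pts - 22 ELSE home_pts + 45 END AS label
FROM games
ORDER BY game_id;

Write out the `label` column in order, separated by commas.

game_id=3: ELSE → 153
game_id=4: attendance >= 12336 OR venue <> 'neutral' → 69
game_id=5: attendance >= 12336 OR venue <> 'neutral' → 82
game_id=6: attendance >= 12336 OR venue <> 'neutral' → 79
game_id=7: attendance >= 12336 OR venue <> 'neutral' → 62
game_id=8: attendance >= 12336 OR venue <> 'neutral' → 101
game_id=9: attendance >= 12336 OR venue <> 'neutral' → 105
game_id=10: attendance >= 12336 OR venue <> 'neutral' → 62
game_id=11: attendance >= 12336 OR venue <> 'neutral' → 121
game_id=12: attendance >= 12336 OR venue <> 'neutral' → 87
game_id=13: attendance >= 12336 OR venue <> 'neutral' → 72
game_id=14: ELSE → 151
game_id=15: attendance >= 12336 OR venue <> 'neutral' → 76
game_id=16: ELSE → 151

153, 69, 82, 79, 62, 101, 105, 62, 121, 87, 72, 151, 76, 151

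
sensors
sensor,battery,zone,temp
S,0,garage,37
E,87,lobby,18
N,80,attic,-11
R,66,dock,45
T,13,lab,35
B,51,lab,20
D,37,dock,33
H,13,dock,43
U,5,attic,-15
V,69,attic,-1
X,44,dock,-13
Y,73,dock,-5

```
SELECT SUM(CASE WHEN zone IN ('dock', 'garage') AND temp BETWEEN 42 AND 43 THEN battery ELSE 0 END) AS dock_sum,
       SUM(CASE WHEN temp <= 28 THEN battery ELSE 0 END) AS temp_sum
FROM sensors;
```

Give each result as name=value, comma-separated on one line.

dock_sum=13, temp_sum=409

[dock_sum: zone IN ('dock', 'garage') AND temp BETWEEN 42 AND 43]
sensor=S: ✗
sensor=E: ✗
sensor=N: ✗
sensor=R: ✗
sensor=T: ✗
sensor=B: ✗
sensor=D: ✗
sensor=H: ✓ → 13
sensor=U: ✗
sensor=V: ✗
sensor=X: ✗
sensor=Y: ✗
dock_sum = 13
—
[temp_sum: temp <= 28]
sensor=S: ✗
sensor=E: ✓ → 87
sensor=N: ✓ → 80
sensor=R: ✗
sensor=T: ✗
sensor=B: ✓ → 51
sensor=D: ✗
sensor=H: ✗
sensor=U: ✓ → 5
sensor=V: ✓ → 69
sensor=X: ✓ → 44
sensor=Y: ✓ → 73
temp_sum = 87 + 80 + 51 + 5 + 69 + 44 + 73 = 409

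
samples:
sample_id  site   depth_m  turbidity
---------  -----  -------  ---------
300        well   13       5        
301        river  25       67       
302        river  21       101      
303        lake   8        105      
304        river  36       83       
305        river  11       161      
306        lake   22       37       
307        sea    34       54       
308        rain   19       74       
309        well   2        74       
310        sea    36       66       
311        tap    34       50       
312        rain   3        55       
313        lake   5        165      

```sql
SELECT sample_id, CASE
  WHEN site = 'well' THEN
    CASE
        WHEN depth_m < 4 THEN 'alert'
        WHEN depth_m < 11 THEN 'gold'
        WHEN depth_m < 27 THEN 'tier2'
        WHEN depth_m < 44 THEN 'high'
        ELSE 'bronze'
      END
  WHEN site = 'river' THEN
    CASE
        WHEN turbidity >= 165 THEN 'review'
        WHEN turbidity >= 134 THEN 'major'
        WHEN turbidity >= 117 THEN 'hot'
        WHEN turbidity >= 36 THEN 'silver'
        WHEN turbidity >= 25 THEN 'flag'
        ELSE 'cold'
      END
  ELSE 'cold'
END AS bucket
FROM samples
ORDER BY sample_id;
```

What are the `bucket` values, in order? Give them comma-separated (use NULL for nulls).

sample_id=300: site='well' → inner[depth_m < 27] → tier2
sample_id=301: site='river' → inner[turbidity >= 36] → silver
sample_id=302: site='river' → inner[turbidity >= 36] → silver
sample_id=303: site='lake' → outer ELSE → cold
sample_id=304: site='river' → inner[turbidity >= 36] → silver
sample_id=305: site='river' → inner[turbidity >= 134] → major
sample_id=306: site='lake' → outer ELSE → cold
sample_id=307: site='sea' → outer ELSE → cold
sample_id=308: site='rain' → outer ELSE → cold
sample_id=309: site='well' → inner[depth_m < 4] → alert
sample_id=310: site='sea' → outer ELSE → cold
sample_id=311: site='tap' → outer ELSE → cold
sample_id=312: site='rain' → outer ELSE → cold
sample_id=313: site='lake' → outer ELSE → cold

tier2, silver, silver, cold, silver, major, cold, cold, cold, alert, cold, cold, cold, cold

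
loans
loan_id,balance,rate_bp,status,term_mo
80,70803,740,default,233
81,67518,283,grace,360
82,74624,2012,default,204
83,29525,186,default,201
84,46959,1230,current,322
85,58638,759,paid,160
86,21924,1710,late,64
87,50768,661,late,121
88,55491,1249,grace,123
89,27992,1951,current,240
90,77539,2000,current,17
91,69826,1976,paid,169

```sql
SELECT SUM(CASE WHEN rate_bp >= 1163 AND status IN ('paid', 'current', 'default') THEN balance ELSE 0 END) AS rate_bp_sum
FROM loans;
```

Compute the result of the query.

loan_id=80: ✗
loan_id=81: ✗
loan_id=82: ✓ → 74624
loan_id=83: ✗
loan_id=84: ✓ → 46959
loan_id=85: ✗
loan_id=86: ✗
loan_id=87: ✗
loan_id=88: ✗
loan_id=89: ✓ → 27992
loan_id=90: ✓ → 77539
loan_id=91: ✓ → 69826
rate_bp_sum = 74624 + 46959 + 27992 + 77539 + 69826 = 296940

296940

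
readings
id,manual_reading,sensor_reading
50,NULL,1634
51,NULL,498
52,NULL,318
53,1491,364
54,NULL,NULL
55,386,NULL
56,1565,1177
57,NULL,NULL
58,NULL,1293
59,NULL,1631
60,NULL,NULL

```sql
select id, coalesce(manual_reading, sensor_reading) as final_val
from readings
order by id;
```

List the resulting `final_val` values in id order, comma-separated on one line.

id=50: manual_reading=NULL, sensor_reading=1634 → 1634
id=51: manual_reading=NULL, sensor_reading=498 → 498
id=52: manual_reading=NULL, sensor_reading=318 → 318
id=53: manual_reading=1491 → 1491
id=54: manual_reading=NULL, sensor_reading=NULL (all NULL) → NULL
id=55: manual_reading=386 → 386
id=56: manual_reading=1565 → 1565
id=57: manual_reading=NULL, sensor_reading=NULL (all NULL) → NULL
id=58: manual_reading=NULL, sensor_reading=1293 → 1293
id=59: manual_reading=NULL, sensor_reading=1631 → 1631
id=60: manual_reading=NULL, sensor_reading=NULL (all NULL) → NULL

1634, 498, 318, 1491, NULL, 386, 1565, NULL, 1293, 1631, NULL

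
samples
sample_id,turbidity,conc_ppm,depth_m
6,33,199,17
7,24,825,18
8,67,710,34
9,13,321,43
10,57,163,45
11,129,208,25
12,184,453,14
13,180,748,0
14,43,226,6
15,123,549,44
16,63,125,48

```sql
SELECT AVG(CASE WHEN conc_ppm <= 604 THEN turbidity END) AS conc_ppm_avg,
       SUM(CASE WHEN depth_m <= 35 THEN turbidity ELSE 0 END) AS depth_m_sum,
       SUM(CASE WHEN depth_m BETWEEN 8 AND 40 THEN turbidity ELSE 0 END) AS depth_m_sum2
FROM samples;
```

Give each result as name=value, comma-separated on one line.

conc_ppm_avg=80.625, depth_m_sum=660, depth_m_sum2=437

[conc_ppm_avg: conc_ppm <= 604]
sample_id=6: ✓ → 33
sample_id=7: ✗
sample_id=8: ✗
sample_id=9: ✓ → 13
sample_id=10: ✓ → 57
sample_id=11: ✓ → 129
sample_id=12: ✓ → 184
sample_id=13: ✗
sample_id=14: ✓ → 43
sample_id=15: ✓ → 123
sample_id=16: ✓ → 63
conc_ppm_avg = (33 + 13 + 57 + 129 + 184 + 43 + 123 + 63) / 8 = 80.625
—
[depth_m_sum: depth_m <= 35]
sample_id=6: ✓ → 33
sample_id=7: ✓ → 24
sample_id=8: ✓ → 67
sample_id=9: ✗
sample_id=10: ✗
sample_id=11: ✓ → 129
sample_id=12: ✓ → 184
sample_id=13: ✓ → 180
sample_id=14: ✓ → 43
sample_id=15: ✗
sample_id=16: ✗
depth_m_sum = 33 + 24 + 67 + 129 + 184 + 180 + 43 = 660
—
[depth_m_sum2: depth_m BETWEEN 8 AND 40]
sample_id=6: ✓ → 33
sample_id=7: ✓ → 24
sample_id=8: ✓ → 67
sample_id=9: ✗
sample_id=10: ✗
sample_id=11: ✓ → 129
sample_id=12: ✓ → 184
sample_id=13: ✗
sample_id=14: ✗
sample_id=15: ✗
sample_id=16: ✗
depth_m_sum2 = 33 + 24 + 67 + 129 + 184 = 437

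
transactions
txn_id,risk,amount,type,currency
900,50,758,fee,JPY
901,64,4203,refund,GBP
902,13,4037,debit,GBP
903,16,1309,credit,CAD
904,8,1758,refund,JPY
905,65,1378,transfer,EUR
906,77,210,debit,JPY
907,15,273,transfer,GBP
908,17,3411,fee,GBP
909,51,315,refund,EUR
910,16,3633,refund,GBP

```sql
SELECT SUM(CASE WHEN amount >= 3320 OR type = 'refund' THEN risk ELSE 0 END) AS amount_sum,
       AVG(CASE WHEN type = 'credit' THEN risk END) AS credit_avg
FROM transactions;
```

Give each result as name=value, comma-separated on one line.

amount_sum=169, credit_avg=16

[amount_sum: amount >= 3320 OR type = 'refund']
txn_id=900: ✗
txn_id=901: ✓ → 64
txn_id=902: ✓ → 13
txn_id=903: ✗
txn_id=904: ✓ → 8
txn_id=905: ✗
txn_id=906: ✗
txn_id=907: ✗
txn_id=908: ✓ → 17
txn_id=909: ✓ → 51
txn_id=910: ✓ → 16
amount_sum = 64 + 13 + 8 + 17 + 51 + 16 = 169
—
[credit_avg: type = 'credit']
txn_id=900: ✗
txn_id=901: ✗
txn_id=902: ✗
txn_id=903: ✓ → 16
txn_id=904: ✗
txn_id=905: ✗
txn_id=906: ✗
txn_id=907: ✗
txn_id=908: ✗
txn_id=909: ✗
txn_id=910: ✗
credit_avg = 16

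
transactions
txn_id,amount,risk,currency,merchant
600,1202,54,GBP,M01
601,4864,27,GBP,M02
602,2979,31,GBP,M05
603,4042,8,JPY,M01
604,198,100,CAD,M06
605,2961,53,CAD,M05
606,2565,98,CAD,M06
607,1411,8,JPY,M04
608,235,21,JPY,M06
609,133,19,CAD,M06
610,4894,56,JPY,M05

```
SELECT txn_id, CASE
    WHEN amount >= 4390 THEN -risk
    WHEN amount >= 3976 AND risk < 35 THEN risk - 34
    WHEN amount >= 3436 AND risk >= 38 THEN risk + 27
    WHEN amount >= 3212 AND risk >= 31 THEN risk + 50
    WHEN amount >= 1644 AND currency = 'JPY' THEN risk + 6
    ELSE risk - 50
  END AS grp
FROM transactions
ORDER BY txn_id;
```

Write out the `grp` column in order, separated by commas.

4, -27, -19, -26, 50, 3, 48, -42, -29, -31, -56

txn_id=600: ELSE → 4
txn_id=601: amount >= 4390 → -27
txn_id=602: ELSE → -19
txn_id=603: amount >= 3976 AND risk < 35 → -26
txn_id=604: ELSE → 50
txn_id=605: ELSE → 3
txn_id=606: ELSE → 48
txn_id=607: ELSE → -42
txn_id=608: ELSE → -29
txn_id=609: ELSE → -31
txn_id=610: amount >= 4390 → -56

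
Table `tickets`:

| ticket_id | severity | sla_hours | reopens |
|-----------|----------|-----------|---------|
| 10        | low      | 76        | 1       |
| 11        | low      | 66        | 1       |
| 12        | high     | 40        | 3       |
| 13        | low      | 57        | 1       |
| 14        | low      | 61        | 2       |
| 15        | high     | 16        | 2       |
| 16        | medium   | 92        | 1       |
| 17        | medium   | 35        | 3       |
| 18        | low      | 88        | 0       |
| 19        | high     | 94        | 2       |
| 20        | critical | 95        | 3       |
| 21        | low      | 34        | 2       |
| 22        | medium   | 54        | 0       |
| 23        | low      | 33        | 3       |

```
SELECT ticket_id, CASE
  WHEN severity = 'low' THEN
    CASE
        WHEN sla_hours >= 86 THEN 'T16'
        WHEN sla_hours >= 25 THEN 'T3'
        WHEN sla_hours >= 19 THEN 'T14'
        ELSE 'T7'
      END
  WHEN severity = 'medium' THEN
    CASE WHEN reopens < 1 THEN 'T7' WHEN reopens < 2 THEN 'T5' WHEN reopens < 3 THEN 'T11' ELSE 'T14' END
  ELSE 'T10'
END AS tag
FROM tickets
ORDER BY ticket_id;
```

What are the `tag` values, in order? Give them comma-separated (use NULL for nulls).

T3, T3, T10, T3, T3, T10, T5, T14, T16, T10, T10, T3, T7, T3

ticket_id=10: severity='low' → inner[sla_hours >= 25] → T3
ticket_id=11: severity='low' → inner[sla_hours >= 25] → T3
ticket_id=12: severity='high' → outer ELSE → T10
ticket_id=13: severity='low' → inner[sla_hours >= 25] → T3
ticket_id=14: severity='low' → inner[sla_hours >= 25] → T3
ticket_id=15: severity='high' → outer ELSE → T10
ticket_id=16: severity='medium' → inner[reopens < 2] → T5
ticket_id=17: severity='medium' → inner[ELSE] → T14
ticket_id=18: severity='low' → inner[sla_hours >= 86] → T16
ticket_id=19: severity='high' → outer ELSE → T10
ticket_id=20: severity='critical' → outer ELSE → T10
ticket_id=21: severity='low' → inner[sla_hours >= 25] → T3
ticket_id=22: severity='medium' → inner[reopens < 1] → T7
ticket_id=23: severity='low' → inner[sla_hours >= 25] → T3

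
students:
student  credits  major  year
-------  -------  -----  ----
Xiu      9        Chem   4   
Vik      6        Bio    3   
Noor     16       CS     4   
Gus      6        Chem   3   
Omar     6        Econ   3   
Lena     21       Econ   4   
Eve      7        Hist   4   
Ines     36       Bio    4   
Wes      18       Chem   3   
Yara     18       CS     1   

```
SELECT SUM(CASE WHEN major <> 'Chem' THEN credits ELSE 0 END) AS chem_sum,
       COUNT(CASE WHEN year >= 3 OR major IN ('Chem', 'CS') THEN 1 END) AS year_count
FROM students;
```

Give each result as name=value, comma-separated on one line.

chem_sum=110, year_count=10

[chem_sum: major <> 'Chem']
student=Xiu: ✗
student=Vik: ✓ → 6
student=Noor: ✓ → 16
student=Gus: ✗
student=Omar: ✓ → 6
student=Lena: ✓ → 21
student=Eve: ✓ → 7
student=Ines: ✓ → 36
student=Wes: ✗
student=Yara: ✓ → 18
chem_sum = 6 + 16 + 6 + 21 + 7 + 36 + 18 = 110
—
[year_count: year >= 3 OR major IN ('Chem', 'CS')]
student=Xiu: ✓ → 1
student=Vik: ✓ → 1
student=Noor: ✓ → 1
student=Gus: ✓ → 1
student=Omar: ✓ → 1
student=Lena: ✓ → 1
student=Eve: ✓ → 1
student=Ines: ✓ → 1
student=Wes: ✓ → 1
student=Yara: ✓ → 1
year_count = COUNT(1, 1, 1, 1, 1, 1, 1, 1, 1, 1) = 10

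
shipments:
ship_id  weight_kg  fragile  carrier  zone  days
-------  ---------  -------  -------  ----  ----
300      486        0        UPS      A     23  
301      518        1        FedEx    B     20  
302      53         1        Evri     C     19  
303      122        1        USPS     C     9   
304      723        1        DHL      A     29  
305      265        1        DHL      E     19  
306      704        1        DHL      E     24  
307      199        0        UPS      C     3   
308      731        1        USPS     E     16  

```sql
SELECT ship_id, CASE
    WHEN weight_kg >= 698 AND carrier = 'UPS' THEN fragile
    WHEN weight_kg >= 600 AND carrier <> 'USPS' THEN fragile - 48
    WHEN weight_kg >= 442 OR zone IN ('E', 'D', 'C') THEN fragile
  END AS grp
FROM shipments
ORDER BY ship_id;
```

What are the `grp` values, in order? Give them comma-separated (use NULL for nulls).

0, 1, 1, 1, -47, 1, -47, 0, 1

ship_id=300: weight_kg >= 442 OR zone IN ('E', 'D', 'C') → 0
ship_id=301: weight_kg >= 442 OR zone IN ('E', 'D', 'C') → 1
ship_id=302: weight_kg >= 442 OR zone IN ('E', 'D', 'C') → 1
ship_id=303: weight_kg >= 442 OR zone IN ('E', 'D', 'C') → 1
ship_id=304: weight_kg >= 600 AND carrier <> 'USPS' → -47
ship_id=305: weight_kg >= 442 OR zone IN ('E', 'D', 'C') → 1
ship_id=306: weight_kg >= 600 AND carrier <> 'USPS' → -47
ship_id=307: weight_kg >= 442 OR zone IN ('E', 'D', 'C') → 0
ship_id=308: weight_kg >= 442 OR zone IN ('E', 'D', 'C') → 1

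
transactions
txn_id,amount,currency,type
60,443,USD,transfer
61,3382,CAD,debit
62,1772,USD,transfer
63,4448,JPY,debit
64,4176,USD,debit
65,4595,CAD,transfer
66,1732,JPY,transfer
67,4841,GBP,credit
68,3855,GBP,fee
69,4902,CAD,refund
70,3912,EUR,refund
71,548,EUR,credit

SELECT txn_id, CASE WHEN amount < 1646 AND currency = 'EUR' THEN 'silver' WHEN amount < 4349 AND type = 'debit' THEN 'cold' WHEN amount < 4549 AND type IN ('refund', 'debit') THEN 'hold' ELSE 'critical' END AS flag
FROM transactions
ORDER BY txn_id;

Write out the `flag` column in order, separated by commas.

critical, cold, critical, hold, cold, critical, critical, critical, critical, critical, hold, silver

txn_id=60: ELSE → critical
txn_id=61: amount < 4349 AND type = 'debit' → cold
txn_id=62: ELSE → critical
txn_id=63: amount < 4549 AND type IN ('refund', 'debit') → hold
txn_id=64: amount < 4349 AND type = 'debit' → cold
txn_id=65: ELSE → critical
txn_id=66: ELSE → critical
txn_id=67: ELSE → critical
txn_id=68: ELSE → critical
txn_id=69: ELSE → critical
txn_id=70: amount < 4549 AND type IN ('refund', 'debit') → hold
txn_id=71: amount < 1646 AND currency = 'EUR' → silver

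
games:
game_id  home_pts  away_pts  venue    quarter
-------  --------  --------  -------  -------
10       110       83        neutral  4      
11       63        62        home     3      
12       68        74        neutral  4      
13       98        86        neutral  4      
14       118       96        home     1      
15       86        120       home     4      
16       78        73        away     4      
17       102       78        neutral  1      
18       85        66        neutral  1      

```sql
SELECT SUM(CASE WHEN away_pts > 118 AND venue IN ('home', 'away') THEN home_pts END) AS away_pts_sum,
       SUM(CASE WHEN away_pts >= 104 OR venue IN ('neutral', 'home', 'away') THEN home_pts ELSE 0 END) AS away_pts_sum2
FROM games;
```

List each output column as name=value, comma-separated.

away_pts_sum=86, away_pts_sum2=808

[away_pts_sum: away_pts > 118 AND venue IN ('home', 'away')]
game_id=10: ✗
game_id=11: ✗
game_id=12: ✗
game_id=13: ✗
game_id=14: ✗
game_id=15: ✓ → 86
game_id=16: ✗
game_id=17: ✗
game_id=18: ✗
away_pts_sum = 86
—
[away_pts_sum2: away_pts >= 104 OR venue IN ('neutral', 'home', 'away')]
game_id=10: ✓ → 110
game_id=11: ✓ → 63
game_id=12: ✓ → 68
game_id=13: ✓ → 98
game_id=14: ✓ → 118
game_id=15: ✓ → 86
game_id=16: ✓ → 78
game_id=17: ✓ → 102
game_id=18: ✓ → 85
away_pts_sum2 = 110 + 63 + 68 + 98 + 118 + 86 + 78 + 102 + 85 = 808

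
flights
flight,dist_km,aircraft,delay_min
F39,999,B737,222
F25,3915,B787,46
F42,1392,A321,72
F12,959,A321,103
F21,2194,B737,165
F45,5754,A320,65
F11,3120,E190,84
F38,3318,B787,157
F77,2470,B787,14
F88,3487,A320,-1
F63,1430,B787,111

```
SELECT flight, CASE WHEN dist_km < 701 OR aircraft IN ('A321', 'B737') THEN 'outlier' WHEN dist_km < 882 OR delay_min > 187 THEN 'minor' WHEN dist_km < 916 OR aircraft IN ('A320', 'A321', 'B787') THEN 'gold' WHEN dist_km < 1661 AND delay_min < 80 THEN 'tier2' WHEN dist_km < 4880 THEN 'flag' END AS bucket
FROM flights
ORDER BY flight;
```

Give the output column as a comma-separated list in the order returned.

flight=F11: dist_km < 4880 → flag
flight=F12: dist_km < 701 OR aircraft IN ('A321', 'B737') → outlier
flight=F21: dist_km < 701 OR aircraft IN ('A321', 'B737') → outlier
flight=F25: dist_km < 916 OR aircraft IN ('A320', 'A321', 'B787') → gold
flight=F38: dist_km < 916 OR aircraft IN ('A320', 'A321', 'B787') → gold
flight=F39: dist_km < 701 OR aircraft IN ('A321', 'B737') → outlier
flight=F42: dist_km < 701 OR aircraft IN ('A321', 'B737') → outlier
flight=F45: dist_km < 916 OR aircraft IN ('A320', 'A321', 'B787') → gold
flight=F63: dist_km < 916 OR aircraft IN ('A320', 'A321', 'B787') → gold
flight=F77: dist_km < 916 OR aircraft IN ('A320', 'A321', 'B787') → gold
flight=F88: dist_km < 916 OR aircraft IN ('A320', 'A321', 'B787') → gold

flag, outlier, outlier, gold, gold, outlier, outlier, gold, gold, gold, gold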